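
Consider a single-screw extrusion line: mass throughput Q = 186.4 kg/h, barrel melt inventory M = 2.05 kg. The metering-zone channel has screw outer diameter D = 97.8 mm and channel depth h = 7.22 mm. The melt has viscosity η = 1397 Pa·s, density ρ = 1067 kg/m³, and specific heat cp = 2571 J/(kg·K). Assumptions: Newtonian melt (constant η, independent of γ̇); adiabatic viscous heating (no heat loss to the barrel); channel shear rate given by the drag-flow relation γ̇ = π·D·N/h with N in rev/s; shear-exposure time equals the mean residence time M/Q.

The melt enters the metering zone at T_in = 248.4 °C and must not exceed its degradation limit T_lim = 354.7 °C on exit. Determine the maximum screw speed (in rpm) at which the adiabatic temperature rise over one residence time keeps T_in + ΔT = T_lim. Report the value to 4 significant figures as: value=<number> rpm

Q_s = Q / 3600 = 186.4 / 3600 = 0.0517778 kg/s
Mean residence time: t_res = M/Q_s = 2.05 kg / 0.0517778 kg/s = 39.5923 s
D = 97.8 mm = 0.0978 m;  h = 7.22 mm = 0.00722 m
ΔT_a = T_lim − T_in = 354.7 − 248.4 = 106.3 K
γ̇_max² = ΔT_a·ρ·cp / (η·t_res) = [106.3 × 1067 × 2571] / [1397 × 39.5923] = 5272.21 s⁻²
γ̇_max = sqrt(5272.21) = 72.61 s⁻¹
N_max = γ̇_max h / (πD) = 72.61·0.00722/(π·0.0978) = 1.70626 rev/s → ×60 = 102.376 rpm

value=102.4 rpm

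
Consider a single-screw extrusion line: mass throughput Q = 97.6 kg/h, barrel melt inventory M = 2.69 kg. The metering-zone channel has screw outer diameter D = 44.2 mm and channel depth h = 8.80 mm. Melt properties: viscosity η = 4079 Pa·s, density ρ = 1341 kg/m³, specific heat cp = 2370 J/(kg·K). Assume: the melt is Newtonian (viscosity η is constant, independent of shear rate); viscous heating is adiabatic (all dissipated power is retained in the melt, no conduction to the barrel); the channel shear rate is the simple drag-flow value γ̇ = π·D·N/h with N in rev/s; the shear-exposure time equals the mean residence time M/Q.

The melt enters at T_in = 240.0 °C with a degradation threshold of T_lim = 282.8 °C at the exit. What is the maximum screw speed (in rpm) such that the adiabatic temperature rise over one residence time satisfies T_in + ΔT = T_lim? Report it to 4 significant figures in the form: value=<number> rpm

Convert throughput: Q = 97.6 kg/h = 97.6/3600 = 0.0271111 kg/s
t_res = M / Q_s = 2.69 / 0.0271111 = 99.2213 s
Convert to metres: D = 0.0442 m, h = 0.0088 m
Allowable rise: ΔT_a = T_lim − T_in = 282.8 − 240.0 = 42.8 K
Invert ΔT = ηγ̇²t_res/(ρcp) for γ̇: γ̇_max² = ΔT_a ρ cp / (η t_res) = 42.8·1341·2370 / (4079·99.2213) = 336.095 s⁻²
Take the square root: γ̇_max = √(336.095) = 18.3329 s⁻¹
N_max = γ̇_max·h / (π·D) = 18.3329 · 0.0088 / (π · 0.0442) = 1.16183 rev/s = 69.7096 rpm

value=69.71 rpm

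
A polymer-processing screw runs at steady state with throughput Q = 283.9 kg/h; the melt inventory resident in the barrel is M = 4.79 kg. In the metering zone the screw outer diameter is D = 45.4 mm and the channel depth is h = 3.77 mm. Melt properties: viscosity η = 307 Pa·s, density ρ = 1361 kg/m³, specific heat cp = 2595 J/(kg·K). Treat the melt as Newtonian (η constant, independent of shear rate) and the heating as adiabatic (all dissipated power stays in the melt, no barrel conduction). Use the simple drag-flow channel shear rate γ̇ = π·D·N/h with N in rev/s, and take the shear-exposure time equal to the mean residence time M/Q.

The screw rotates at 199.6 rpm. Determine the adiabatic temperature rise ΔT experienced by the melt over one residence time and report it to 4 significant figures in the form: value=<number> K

value=83.63 K

Throughput in SI: Q_s = 283.9 kg/h ÷ 3600 s/h = 0.0788611 kg/s
t_res = M / Q_s = 4.79 ÷ 0.0788611 = 60.7397 s
D = 45.4 mm = 0.0454 m;  h = 3.77 mm = 0.00377 m;  N = 199.6 rpm / 60 = 3.32667 rev/s
γ̇ = π D N / h = (π)(0.0454)(3.32667) / 0.00377 = 125.856 s⁻¹
Adiabatic rise: ΔT = η γ̇² t_res / (ρ cp) = 307·(125.856)²·60.7397 / (1361·2595) = 83.6301 K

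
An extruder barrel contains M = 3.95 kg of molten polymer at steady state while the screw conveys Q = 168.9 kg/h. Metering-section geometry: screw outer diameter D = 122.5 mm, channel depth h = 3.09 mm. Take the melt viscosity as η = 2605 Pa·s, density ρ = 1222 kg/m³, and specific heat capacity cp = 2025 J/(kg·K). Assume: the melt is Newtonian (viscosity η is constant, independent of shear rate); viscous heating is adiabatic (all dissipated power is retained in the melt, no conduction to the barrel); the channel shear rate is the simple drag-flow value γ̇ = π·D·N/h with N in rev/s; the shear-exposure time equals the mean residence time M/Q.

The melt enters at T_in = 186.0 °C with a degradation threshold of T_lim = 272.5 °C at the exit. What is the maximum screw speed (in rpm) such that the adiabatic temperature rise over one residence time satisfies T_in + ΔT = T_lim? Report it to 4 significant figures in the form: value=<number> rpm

Throughput in SI: Q_s = 168.9 kg/h ÷ 3600 s/h = 0.0469167 kg/s
t_res = M / Q_s = 3.95 / 0.0469167 = 84.1918 s
Geometry in SI: D = 122.5 mm → 0.1225 m, h = 3.09 mm → 0.00309 m
Allowable rise: ΔT_a = T_lim − T_in = 272.5 − 186.0 = 86.5 K
γ̇_max² = ΔT_a·ρ·cp/(η·t_res) = 86.5·1222·2025/(2605·84.1918) = 975.966 s⁻²
Take the square root: γ̇_max = √(975.966) = 31.2405 s⁻¹
N_max = γ̇_max h / (πD) = 31.2405·0.00309/(π·0.1225) = 0.250836 rev/s → ×60 = 15.0502 rpm

value=15.05 rpm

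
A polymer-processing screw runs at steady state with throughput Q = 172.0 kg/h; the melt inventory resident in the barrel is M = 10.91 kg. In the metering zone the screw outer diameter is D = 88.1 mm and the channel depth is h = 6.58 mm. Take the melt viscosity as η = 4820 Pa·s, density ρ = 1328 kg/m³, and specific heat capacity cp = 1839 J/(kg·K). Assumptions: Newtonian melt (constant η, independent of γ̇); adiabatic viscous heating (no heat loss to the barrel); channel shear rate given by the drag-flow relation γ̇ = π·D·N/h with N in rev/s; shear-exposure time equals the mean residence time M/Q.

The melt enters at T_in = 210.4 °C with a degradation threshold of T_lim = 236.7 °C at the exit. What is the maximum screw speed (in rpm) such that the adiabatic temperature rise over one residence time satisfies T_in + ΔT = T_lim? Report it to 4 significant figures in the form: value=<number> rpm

Throughput in SI: Q_s = 172.0 kg/h ÷ 3600 s/h = 0.0477778 kg/s
t_res = M / Q_s = 10.91 ÷ 0.0477778 = 228.349 s
Geometry in SI: D = 88.1 mm → 0.0881 m, h = 6.58 mm → 0.00658 m
Allowable rise: ΔT_a = T_lim − T_in = 236.7 − 210.4 = 26.3 K
Invert ΔT = ηγ̇²t_res/(ρcp) for γ̇: γ̇_max² = ΔT_a ρ cp / (η t_res) = 26.3·1328·1839 / (4820·228.349) = 58.3566 s⁻²
Take the square root: γ̇_max = √(58.3566) = 7.63915 s⁻¹
Solve γ̇ = πDN/h for N: N_max = γ̇_max·h/(π·D) = 7.63915 × 0.00658 / (π × 0.0881) = 0.181612 rev/s = 10.8967 rpm

value=10.90 rpm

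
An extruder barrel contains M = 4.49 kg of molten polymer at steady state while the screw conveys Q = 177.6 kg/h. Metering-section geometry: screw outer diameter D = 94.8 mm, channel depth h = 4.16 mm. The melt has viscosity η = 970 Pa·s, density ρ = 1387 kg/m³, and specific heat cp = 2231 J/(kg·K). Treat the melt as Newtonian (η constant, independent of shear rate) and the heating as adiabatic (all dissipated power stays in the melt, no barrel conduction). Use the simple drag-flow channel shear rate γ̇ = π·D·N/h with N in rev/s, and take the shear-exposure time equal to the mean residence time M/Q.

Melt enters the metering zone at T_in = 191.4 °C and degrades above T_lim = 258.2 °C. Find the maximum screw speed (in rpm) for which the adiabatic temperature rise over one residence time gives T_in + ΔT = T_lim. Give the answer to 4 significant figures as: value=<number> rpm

Q_s = Q / 3600 = 177.6 / 3600 = 0.0493333 kg/s
t_res = M / Q_s = 4.49 ÷ 0.0493333 = 91.0135 s
Convert to metres: D = 0.0948 m, h = 0.00416 m
ΔT_a = T_lim − T_in = 258.2 °C − 191.4 °C = 66.8 K
γ̇_max² = ΔT_a·ρ·cp / (η·t_res) = [66.8 × 1387 × 2231] / [970 × 91.0135] = 2341.4 s⁻²
γ̇_max = √2341.4 = 48.388 s⁻¹
N_max = γ̇_max h / (πD) = 48.388·0.00416/(π·0.0948) = 0.675885 rev/s → ×60 = 40.5531 rpm

value=40.55 rpm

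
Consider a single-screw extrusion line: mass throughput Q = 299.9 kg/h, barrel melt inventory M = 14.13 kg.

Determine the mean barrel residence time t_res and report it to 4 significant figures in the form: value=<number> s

value=169.6 s

Convert throughput: Q = 299.9 kg/h = 299.9/3600 = 0.0833056 kg/s
t_res = M / Q_s = 14.13 ÷ 0.0833056 = 169.617 s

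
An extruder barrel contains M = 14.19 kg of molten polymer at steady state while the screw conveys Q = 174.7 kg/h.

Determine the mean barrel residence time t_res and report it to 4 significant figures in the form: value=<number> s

Convert throughput: Q = 174.7 kg/h = 174.7/3600 = 0.0485278 kg/s
t_res = M / Q_s = 14.19 ÷ 0.0485278 = 292.41 s

value=292.4 s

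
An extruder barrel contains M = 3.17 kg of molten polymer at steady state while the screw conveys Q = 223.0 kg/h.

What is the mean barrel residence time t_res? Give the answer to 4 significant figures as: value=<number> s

value=51.17 s

Q_s = Q / 3600 = 223.0 / 3600 = 0.0619444 kg/s
Mean residence time: t_res = M/Q_s = 3.17 kg / 0.0619444 kg/s = 51.1749 s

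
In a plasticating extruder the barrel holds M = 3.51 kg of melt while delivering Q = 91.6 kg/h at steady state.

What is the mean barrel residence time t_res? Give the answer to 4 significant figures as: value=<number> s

Q_s = Q / 3600 = 91.6 / 3600 = 0.0254444 kg/s
Mean residence time: t_res = M/Q_s = 3.51 kg / 0.0254444 kg/s = 137.948 s

value=137.9 s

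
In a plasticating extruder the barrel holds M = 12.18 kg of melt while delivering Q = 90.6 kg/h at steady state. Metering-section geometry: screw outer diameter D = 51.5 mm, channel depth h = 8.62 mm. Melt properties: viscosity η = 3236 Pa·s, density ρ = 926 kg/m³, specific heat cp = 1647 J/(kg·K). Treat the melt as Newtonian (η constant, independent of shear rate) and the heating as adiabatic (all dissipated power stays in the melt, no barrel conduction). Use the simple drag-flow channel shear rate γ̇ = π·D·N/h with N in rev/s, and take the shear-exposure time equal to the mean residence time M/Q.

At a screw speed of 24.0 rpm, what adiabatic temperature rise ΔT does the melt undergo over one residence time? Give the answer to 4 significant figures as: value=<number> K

value=57.88 K

Throughput in SI: Q_s = 90.6 kg/h ÷ 3600 s/h = 0.0251667 kg/s
t_res = M / Q_s = 12.18 / 0.0251667 = 483.974 s
Convert to SI: D = 0.0515 m, h = 0.00862 m, N = 24.0/60 = 0.4 rev/s
γ̇ = π D N / h = (π)(0.0515)(0.4) / 0.00862 = 7.50775 s⁻¹
ΔT = η·γ̇²·t_res / (ρ·cp) = 3236 · (7.50775)² · 483.974 / (926 · 1647) = 57.8822 K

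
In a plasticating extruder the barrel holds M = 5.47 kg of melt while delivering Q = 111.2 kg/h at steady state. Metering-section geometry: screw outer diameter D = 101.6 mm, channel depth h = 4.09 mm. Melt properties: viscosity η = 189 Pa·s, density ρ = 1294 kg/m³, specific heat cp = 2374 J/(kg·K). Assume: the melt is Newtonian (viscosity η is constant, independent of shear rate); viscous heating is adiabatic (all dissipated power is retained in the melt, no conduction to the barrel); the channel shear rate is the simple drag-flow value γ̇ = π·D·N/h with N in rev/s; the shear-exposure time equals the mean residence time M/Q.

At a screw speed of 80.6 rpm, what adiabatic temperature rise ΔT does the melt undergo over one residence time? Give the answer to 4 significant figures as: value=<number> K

Q_s = Q / 3600 = 111.2 / 3600 = 0.0308889 kg/s
Mean residence time: t_res = M/Q_s = 5.47 kg / 0.0308889 kg/s = 177.086 s
Convert to SI: D = 0.1016 m, h = 0.00409 m, N = 80.6/60 = 1.34333 rev/s
Shear rate: γ̇ = πDN/h = π·0.1016·1.34333/0.00409 = 104.834 s⁻¹
Adiabatic rise: ΔT = η γ̇² t_res / (ρ cp) = 189·(104.834)²·177.086 / (1294·2374) = 119.74 K

value=119.7 K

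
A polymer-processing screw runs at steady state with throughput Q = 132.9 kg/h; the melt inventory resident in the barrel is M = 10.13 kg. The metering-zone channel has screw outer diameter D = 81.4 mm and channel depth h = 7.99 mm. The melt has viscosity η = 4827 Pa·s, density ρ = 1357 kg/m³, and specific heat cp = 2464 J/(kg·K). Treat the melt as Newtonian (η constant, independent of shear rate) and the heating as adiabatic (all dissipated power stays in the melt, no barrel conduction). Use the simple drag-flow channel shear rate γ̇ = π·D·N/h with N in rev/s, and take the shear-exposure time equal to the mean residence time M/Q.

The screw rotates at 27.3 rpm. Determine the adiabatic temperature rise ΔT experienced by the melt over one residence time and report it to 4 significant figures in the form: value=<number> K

Convert throughput: Q = 132.9 kg/h = 132.9/3600 = 0.0369167 kg/s
t_res = M / Q_s = 10.13 / 0.0369167 = 274.402 s
Geometry in metres: D = 81.4 mm → 0.0814 m, h = 7.99 mm → 0.00799 m; screw speed N = 27.3 rpm = 0.455 rev/s
γ̇ = π·D·N / h = π · 0.0814 · 0.455 / 0.00799 = 14.5626 s⁻¹
ΔT = η·γ̇²·t_res/(ρ·cp) = [4827 × 14.5626² × 274.402] / [1357 × 2464] = 84.0082 K

value=84.01 K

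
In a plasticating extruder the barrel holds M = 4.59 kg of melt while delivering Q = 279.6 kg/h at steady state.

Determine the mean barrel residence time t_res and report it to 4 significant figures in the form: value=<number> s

value=59.10 s

Convert throughput: Q = 279.6 kg/h = 279.6/3600 = 0.0776667 kg/s
Mean residence time: t_res = M/Q_s = 4.59 kg / 0.0776667 kg/s = 59.0987 s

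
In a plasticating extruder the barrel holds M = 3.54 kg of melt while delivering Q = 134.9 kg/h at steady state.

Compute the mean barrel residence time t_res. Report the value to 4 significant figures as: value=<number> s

Q_s = Q / 3600 = 134.9 / 3600 = 0.0374722 kg/s
t_res = M / Q_s = 3.54 / 0.0374722 = 94.47 s

value=94.47 s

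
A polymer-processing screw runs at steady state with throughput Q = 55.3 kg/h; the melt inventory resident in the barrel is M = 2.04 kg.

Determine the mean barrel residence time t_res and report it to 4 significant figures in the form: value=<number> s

Convert throughput: Q = 55.3 kg/h = 55.3/3600 = 0.0153611 kg/s
t_res = M / Q_s = 2.04 ÷ 0.0153611 = 132.803 s

value=132.8 s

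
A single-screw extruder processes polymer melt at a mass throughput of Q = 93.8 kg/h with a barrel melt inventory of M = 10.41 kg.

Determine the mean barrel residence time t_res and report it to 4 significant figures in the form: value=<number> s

Throughput in SI: Q_s = 93.8 kg/h ÷ 3600 s/h = 0.0260556 kg/s
t_res = M / Q_s = 10.41 ÷ 0.0260556 = 399.531 s

value=399.5 s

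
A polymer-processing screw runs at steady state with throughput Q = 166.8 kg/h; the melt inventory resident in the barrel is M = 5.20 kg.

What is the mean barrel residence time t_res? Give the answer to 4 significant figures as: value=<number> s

value=112.2 s

Q_s = Q / 3600 = 166.8 / 3600 = 0.0463333 kg/s
t_res = M / Q_s = 5.20 ÷ 0.0463333 = 112.23 s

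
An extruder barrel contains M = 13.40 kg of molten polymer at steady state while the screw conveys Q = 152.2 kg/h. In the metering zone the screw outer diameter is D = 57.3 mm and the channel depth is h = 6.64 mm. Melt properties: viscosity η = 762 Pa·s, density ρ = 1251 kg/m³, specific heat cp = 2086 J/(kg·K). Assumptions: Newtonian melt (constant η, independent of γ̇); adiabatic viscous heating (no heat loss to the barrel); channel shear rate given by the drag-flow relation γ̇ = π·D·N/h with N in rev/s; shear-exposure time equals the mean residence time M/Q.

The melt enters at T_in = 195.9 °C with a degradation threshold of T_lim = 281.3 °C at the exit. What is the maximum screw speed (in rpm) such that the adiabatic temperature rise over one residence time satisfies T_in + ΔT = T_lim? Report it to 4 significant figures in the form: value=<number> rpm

Throughput in SI: Q_s = 152.2 kg/h ÷ 3600 s/h = 0.0422778 kg/s
t_res = M / Q_s = 13.40 ÷ 0.0422778 = 316.951 s
Convert to metres: D = 0.0573 m, h = 0.00664 m
ΔT_a = T_lim − T_in = 281.3 − 195.9 = 85.4 K
γ̇_max² = ΔT_a·ρ·cp / (η·t_res) = [85.4 × 1251 × 2086] / [762 × 316.951] = 922.745 s⁻²
γ̇_max = √922.745 = 30.3767 s⁻¹
Solve γ̇ = πDN/h for N: N_max = γ̇_max·h/(π·D) = 30.3767 × 0.00664 / (π × 0.0573) = 1.12048 rev/s = 67.2289 rpm

value=67.23 rpm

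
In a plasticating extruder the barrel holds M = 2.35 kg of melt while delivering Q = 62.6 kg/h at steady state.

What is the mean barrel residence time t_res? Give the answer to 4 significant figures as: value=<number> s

Throughput in SI: Q_s = 62.6 kg/h ÷ 3600 s/h = 0.0173889 kg/s
t_res = M / Q_s = 2.35 / 0.0173889 = 135.144 s

value=135.1 s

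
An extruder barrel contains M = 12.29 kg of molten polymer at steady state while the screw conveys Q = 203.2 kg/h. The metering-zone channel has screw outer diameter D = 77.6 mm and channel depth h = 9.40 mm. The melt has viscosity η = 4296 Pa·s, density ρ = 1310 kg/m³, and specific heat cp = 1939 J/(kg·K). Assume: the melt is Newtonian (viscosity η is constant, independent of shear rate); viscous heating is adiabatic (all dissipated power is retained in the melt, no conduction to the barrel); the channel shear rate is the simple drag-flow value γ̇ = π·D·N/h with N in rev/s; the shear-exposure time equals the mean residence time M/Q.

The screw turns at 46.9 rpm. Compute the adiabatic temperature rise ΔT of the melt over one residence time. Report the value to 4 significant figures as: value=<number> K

Convert throughput: Q = 203.2 kg/h = 203.2/3600 = 0.0564444 kg/s
t_res = M / Q_s = 12.29 ÷ 0.0564444 = 217.736 s
Convert to SI: D = 0.0776 m, h = 0.0094 m, N = 46.9/60 = 0.781667 rev/s
γ̇ = π D N / h = (π)(0.0776)(0.781667) / 0.0094 = 20.2724 s⁻¹
Adiabatic rise: ΔT = η γ̇² t_res / (ρ cp) = 4296·(20.2724)²·217.736 / (1310·1939) = 151.341 K

value=151.3 K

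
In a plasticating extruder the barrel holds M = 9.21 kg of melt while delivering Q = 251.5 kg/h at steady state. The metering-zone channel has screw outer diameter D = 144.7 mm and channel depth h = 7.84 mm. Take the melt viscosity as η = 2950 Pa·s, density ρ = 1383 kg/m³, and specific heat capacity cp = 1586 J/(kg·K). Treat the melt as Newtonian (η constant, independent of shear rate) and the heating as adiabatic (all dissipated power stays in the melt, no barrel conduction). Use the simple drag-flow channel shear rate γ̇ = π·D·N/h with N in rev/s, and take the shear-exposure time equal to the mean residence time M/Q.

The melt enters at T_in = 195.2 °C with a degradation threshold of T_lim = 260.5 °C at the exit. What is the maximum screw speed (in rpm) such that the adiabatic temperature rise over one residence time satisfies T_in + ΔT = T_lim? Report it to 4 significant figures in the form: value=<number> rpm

Q_s = Q / 3600 = 251.5 / 3600 = 0.0698611 kg/s
t_res = M / Q_s = 9.21 ÷ 0.0698611 = 131.833 s
Geometry in SI: D = 144.7 mm → 0.1447 m, h = 7.84 mm → 0.00784 m
ΔT_a = T_lim − T_in = 260.5 − 195.2 = 65.3 K
Invert ΔT = ηγ̇²t_res/(ρcp) for γ̇: γ̇_max² = ΔT_a ρ cp / (η t_res) = 65.3·1383·1586 / (2950·131.833) = 368.292 s⁻²
Take the square root: γ̇_max = √(368.292) = 19.1909 s⁻¹
N_max = γ̇_max·h / (π·D) = 19.1909 · 0.00784 / (π · 0.1447) = 0.330974 rev/s = 19.8584 rpm

value=19.86 rpm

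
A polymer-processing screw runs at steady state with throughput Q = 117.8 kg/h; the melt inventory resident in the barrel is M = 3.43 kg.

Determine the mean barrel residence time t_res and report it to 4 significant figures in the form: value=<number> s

Throughput in SI: Q_s = 117.8 kg/h ÷ 3600 s/h = 0.0327222 kg/s
t_res = M / Q_s = 3.43 ÷ 0.0327222 = 104.822 s

value=104.8 s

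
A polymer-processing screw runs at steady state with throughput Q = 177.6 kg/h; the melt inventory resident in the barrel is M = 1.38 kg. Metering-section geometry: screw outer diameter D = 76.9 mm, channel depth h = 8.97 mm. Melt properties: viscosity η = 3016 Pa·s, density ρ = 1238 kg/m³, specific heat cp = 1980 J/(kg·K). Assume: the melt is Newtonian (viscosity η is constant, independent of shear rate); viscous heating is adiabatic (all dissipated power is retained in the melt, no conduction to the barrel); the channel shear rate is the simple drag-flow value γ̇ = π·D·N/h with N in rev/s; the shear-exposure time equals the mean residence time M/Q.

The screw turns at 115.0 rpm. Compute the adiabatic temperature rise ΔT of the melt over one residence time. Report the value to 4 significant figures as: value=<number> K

value=91.72 K

Q_s = Q / 3600 = 177.6 / 3600 = 0.0493333 kg/s
Mean residence time: t_res = M/Q_s = 1.38 kg / 0.0493333 kg/s = 27.973 s
Geometry in metres: D = 76.9 mm → 0.0769 m, h = 8.97 mm → 0.00897 m; screw speed N = 115.0 rpm = 1.91667 rev/s
γ̇ = π·D·N / h = π · 0.0769 · 1.91667 / 0.00897 = 51.6215 s⁻¹
ΔT = η·γ̇²·t_res / (ρ·cp) = 3016 · (51.6215)² · 27.973 / (1238 · 1980) = 91.7159 K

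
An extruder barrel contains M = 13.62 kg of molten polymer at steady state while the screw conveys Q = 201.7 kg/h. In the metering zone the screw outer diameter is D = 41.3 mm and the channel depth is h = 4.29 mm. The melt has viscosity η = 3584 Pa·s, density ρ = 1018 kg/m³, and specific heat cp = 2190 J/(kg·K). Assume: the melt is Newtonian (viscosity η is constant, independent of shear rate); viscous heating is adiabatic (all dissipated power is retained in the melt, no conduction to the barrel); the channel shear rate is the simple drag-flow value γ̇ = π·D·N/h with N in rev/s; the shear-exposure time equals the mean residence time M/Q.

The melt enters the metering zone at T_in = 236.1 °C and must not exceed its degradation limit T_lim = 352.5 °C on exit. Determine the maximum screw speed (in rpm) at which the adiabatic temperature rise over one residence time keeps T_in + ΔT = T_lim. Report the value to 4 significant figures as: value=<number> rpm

value=34.24 rpm

Throughput in SI: Q_s = 201.7 kg/h ÷ 3600 s/h = 0.0560278 kg/s
t_res = M / Q_s = 13.62 ÷ 0.0560278 = 243.094 s
Geometry in SI: D = 41.3 mm → 0.0413 m, h = 4.29 mm → 0.00429 m
Allowable rise: ΔT_a = T_lim − T_in = 352.5 − 236.1 = 116.4 K
γ̇_max² = ΔT_a·ρ·cp/(η·t_res) = 116.4·1018·2190/(3584·243.094) = 297.854 s⁻²
γ̇_max = √297.854 = 17.2584 s⁻¹
N_max = γ̇_max·h / (π·D) = 17.2584 · 0.00429 / (π · 0.0413) = 0.570636 rev/s = 34.2381 rpm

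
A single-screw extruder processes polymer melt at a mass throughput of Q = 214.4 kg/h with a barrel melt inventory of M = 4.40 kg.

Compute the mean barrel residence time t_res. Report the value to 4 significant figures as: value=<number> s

Convert throughput: Q = 214.4 kg/h = 214.4/3600 = 0.0595556 kg/s
Mean residence time: t_res = M/Q_s = 4.40 kg / 0.0595556 kg/s = 73.8806 s

value=73.88 s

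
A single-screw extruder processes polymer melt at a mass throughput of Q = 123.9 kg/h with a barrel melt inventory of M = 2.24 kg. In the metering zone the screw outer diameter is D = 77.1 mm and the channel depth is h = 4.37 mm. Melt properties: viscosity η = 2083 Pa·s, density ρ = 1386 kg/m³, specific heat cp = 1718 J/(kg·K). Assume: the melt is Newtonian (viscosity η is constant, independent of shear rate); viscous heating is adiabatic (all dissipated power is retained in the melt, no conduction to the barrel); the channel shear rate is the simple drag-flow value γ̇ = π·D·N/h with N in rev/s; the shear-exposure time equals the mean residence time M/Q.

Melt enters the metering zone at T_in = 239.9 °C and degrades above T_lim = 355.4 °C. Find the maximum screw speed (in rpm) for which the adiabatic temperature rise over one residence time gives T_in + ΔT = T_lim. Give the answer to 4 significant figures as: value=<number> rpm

value=48.76 rpm

Q_s = Q / 3600 = 123.9 / 3600 = 0.0344167 kg/s
t_res = M / Q_s = 2.24 / 0.0344167 = 65.0847 s
Geometry in SI: D = 77.1 mm → 0.0771 m, h = 4.37 mm → 0.00437 m
ΔT_a = T_lim − T_in = 355.4 − 239.9 = 115.5 K
γ̇_max² = ΔT_a·ρ·cp/(η·t_res) = 115.5·1386·1718/(2083·65.0847) = 2028.62 s⁻²
γ̇_max = sqrt(2028.62) = 45.0402 s⁻¹
Solve γ̇ = πDN/h for N: N_max = γ̇_max·h/(π·D) = 45.0402 × 0.00437 / (π × 0.0771) = 0.812601 rev/s = 48.756 rpm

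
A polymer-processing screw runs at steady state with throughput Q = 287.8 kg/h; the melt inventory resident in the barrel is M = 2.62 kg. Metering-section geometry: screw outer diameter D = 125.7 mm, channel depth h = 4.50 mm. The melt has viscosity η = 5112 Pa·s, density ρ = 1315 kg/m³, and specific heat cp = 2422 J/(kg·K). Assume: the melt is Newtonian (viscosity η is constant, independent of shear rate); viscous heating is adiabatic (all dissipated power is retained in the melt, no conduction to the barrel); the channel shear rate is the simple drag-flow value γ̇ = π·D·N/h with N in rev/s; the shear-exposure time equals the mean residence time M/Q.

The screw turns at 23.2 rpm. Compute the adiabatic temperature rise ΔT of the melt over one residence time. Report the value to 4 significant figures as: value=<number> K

Convert throughput: Q = 287.8 kg/h = 287.8/3600 = 0.0799444 kg/s
t_res = M / Q_s = 2.62 / 0.0799444 = 32.7728 s
Geometry in metres: D = 125.7 mm → 0.1257 m, h = 4.50 mm → 0.0045 m; screw speed N = 23.2 rpm = 0.386667 rev/s
Shear rate: γ̇ = πDN/h = π·0.1257·0.386667/0.0045 = 33.932 s⁻¹
ΔT = η·γ̇²·t_res / (ρ·cp) = 5112 · (33.932)² · 32.7728 / (1315 · 2422) = 60.5651 K

value=60.57 K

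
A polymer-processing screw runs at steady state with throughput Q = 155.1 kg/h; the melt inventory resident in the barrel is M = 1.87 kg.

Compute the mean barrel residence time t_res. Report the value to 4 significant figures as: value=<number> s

value=43.40 s

Convert throughput: Q = 155.1 kg/h = 155.1/3600 = 0.0430833 kg/s
Mean residence time: t_res = M/Q_s = 1.87 kg / 0.0430833 kg/s = 43.4043 s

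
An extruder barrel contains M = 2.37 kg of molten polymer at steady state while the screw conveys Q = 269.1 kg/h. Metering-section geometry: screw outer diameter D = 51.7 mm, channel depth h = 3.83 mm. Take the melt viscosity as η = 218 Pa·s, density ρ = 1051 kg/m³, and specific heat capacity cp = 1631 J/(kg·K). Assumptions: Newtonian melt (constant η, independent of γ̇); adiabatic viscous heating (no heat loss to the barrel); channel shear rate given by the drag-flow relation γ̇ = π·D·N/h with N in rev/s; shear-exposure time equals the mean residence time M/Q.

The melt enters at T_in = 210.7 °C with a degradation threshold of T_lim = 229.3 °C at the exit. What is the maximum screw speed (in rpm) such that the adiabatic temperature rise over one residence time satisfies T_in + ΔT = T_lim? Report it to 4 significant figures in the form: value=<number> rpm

Throughput in SI: Q_s = 269.1 kg/h ÷ 3600 s/h = 0.07475 kg/s
t_res = M / Q_s = 2.37 ÷ 0.07475 = 31.7057 s
Convert to metres: D = 0.0517 m, h = 0.00383 m
Allowable rise: ΔT_a = T_lim − T_in = 229.3 − 210.7 = 18.6 K
γ̇_max² = ΔT_a·ρ·cp/(η·t_res) = 18.6·1051·1631/(218·31.7057) = 4612.92 s⁻²
γ̇_max = sqrt(4612.92) = 67.9185 s⁻¹
N_max = γ̇_max h / (πD) = 67.9185·0.00383/(π·0.0517) = 1.60157 rev/s → ×60 = 96.0943 rpm

value=96.09 rpm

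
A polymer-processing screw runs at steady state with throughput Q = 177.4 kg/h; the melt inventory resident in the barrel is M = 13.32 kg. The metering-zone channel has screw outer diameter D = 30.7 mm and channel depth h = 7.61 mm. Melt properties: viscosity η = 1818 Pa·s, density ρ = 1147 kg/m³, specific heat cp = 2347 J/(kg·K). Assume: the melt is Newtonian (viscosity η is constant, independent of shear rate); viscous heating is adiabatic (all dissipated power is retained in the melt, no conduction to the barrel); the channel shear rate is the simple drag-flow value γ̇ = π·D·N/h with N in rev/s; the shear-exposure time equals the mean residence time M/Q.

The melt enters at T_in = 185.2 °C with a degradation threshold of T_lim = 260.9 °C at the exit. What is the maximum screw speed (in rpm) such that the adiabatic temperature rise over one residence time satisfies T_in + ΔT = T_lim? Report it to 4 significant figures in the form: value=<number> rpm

Throughput in SI: Q_s = 177.4 kg/h ÷ 3600 s/h = 0.0492778 kg/s
t_res = M / Q_s = 13.32 ÷ 0.0492778 = 270.304 s
D = 30.7 mm = 0.0307 m;  h = 7.61 mm = 0.00761 m
ΔT_a = T_lim − T_in = 260.9 − 185.2 = 75.7 K
γ̇_max² = ΔT_a·ρ·cp / (η·t_res) = [75.7 × 1147 × 2347] / [1818 × 270.304] = 414.692 s⁻²
γ̇_max = sqrt(414.692) = 20.364 s⁻¹
N_max = γ̇_max h / (πD) = 20.364·0.00761/(π·0.0307) = 1.60679 rev/s → ×60 = 96.4074 rpm

value=96.41 rpm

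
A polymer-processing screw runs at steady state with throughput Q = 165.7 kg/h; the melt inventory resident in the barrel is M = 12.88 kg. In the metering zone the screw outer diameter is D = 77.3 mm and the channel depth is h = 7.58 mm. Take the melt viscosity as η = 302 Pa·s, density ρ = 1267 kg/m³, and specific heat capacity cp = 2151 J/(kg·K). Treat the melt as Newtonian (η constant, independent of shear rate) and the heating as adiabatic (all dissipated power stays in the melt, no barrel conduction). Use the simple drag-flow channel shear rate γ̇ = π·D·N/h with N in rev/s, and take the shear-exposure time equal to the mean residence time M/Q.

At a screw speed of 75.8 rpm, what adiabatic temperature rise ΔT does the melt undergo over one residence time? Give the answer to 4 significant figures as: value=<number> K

value=50.80 K

Throughput in SI: Q_s = 165.7 kg/h ÷ 3600 s/h = 0.0460278 kg/s
t_res = M / Q_s = 12.88 ÷ 0.0460278 = 279.831 s
Geometry in metres: D = 77.3 mm → 0.0773 m, h = 7.58 mm → 0.00758 m; screw speed N = 75.8 rpm = 1.26333 rev/s
γ̇ = π D N / h = (π)(0.0773)(1.26333) / 0.00758 = 40.4742 s⁻¹
Adiabatic rise: ΔT = η γ̇² t_res / (ρ cp) = 302·(40.4742)²·279.831 / (1267·2151) = 50.7975 K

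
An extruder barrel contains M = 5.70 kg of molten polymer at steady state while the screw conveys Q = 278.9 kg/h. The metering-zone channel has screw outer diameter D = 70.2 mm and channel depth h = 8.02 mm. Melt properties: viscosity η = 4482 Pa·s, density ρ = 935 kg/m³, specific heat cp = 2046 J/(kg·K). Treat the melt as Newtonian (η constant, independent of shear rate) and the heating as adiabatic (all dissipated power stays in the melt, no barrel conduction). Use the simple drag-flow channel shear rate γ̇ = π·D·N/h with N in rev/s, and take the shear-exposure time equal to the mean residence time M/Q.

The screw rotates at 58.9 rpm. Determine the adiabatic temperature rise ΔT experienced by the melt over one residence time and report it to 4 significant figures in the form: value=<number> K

Throughput in SI: Q_s = 278.9 kg/h ÷ 3600 s/h = 0.0774722 kg/s
t_res = M / Q_s = 5.70 / 0.0774722 = 73.5748 s
D = 70.2 mm = 0.0702 m;  h = 8.02 mm = 0.00802 m;  N = 58.9 rpm / 60 = 0.981667 rev/s
γ̇ = π·D·N / h = π · 0.0702 · 0.981667 / 0.00802 = 26.9946 s⁻¹
Adiabatic rise: ΔT = η γ̇² t_res / (ρ cp) = 4482·(26.9946)²·73.5748 / (935·2046) = 125.614 K

value=125.6 K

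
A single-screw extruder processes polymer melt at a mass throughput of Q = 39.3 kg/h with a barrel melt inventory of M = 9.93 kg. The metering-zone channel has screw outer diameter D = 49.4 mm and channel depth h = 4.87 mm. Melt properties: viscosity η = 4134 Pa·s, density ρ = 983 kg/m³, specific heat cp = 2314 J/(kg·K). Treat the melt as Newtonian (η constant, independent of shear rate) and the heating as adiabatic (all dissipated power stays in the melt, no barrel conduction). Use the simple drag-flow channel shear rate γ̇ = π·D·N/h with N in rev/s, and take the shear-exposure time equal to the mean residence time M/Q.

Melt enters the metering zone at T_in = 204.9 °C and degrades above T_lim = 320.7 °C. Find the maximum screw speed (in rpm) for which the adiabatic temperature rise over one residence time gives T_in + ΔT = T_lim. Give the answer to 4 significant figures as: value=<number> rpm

Throughput in SI: Q_s = 39.3 kg/h ÷ 3600 s/h = 0.0109167 kg/s
t_res = M / Q_s = 9.93 ÷ 0.0109167 = 909.618 s
D = 49.4 mm = 0.0494 m;  h = 4.87 mm = 0.00487 m
ΔT_a = T_lim − T_in = 320.7 °C − 204.9 °C = 115.8 K
Invert ΔT = ηγ̇²t_res/(ρcp) for γ̇: γ̇_max² = ΔT_a ρ cp / (η t_res) = 115.8·983·2314 / (4134·909.618) = 70.048 s⁻²
γ̇_max = √70.048 = 8.36947 s⁻¹
Solve γ̇ = πDN/h for N: N_max = γ̇_max·h/(π·D) = 8.36947 × 0.00487 / (π × 0.0494) = 0.262633 rev/s = 15.758 rpm

value=15.76 rpm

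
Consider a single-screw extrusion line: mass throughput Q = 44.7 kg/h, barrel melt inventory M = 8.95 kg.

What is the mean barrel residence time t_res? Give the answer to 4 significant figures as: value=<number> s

value=720.8 s

Q_s = Q / 3600 = 44.7 / 3600 = 0.0124167 kg/s
Mean residence time: t_res = M/Q_s = 8.95 kg / 0.0124167 kg/s = 720.805 s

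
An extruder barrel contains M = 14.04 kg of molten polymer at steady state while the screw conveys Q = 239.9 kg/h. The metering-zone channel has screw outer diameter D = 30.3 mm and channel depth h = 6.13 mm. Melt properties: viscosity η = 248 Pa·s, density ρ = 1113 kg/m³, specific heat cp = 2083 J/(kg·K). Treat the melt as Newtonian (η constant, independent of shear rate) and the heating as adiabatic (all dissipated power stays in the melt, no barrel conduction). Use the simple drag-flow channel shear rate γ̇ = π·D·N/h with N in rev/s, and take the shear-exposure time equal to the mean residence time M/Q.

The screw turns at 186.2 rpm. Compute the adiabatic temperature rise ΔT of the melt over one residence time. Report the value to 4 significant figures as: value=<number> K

Convert throughput: Q = 239.9 kg/h = 239.9/3600 = 0.0666389 kg/s
t_res = M / Q_s = 14.04 / 0.0666389 = 210.688 s
Convert to SI: D = 0.0303 m, h = 0.00613 m, N = 186.2/60 = 3.10333 rev/s
Shear rate: γ̇ = πDN/h = π·0.0303·3.10333/0.00613 = 48.1904 s⁻¹
ΔT = η·γ̇²·t_res/(ρ·cp) = [248 × 48.1904² × 210.688] / [1113 × 2083] = 52.3393 K

value=52.34 K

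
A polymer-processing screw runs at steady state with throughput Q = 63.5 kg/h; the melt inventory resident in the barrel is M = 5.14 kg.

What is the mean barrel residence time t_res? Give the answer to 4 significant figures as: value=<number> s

Throughput in SI: Q_s = 63.5 kg/h ÷ 3600 s/h = 0.0176389 kg/s
Mean residence time: t_res = M/Q_s = 5.14 kg / 0.0176389 kg/s = 291.402 s

value=291.4 s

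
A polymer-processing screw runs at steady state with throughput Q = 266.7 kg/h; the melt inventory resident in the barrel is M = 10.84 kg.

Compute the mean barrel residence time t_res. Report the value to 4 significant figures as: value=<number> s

value=146.3 s

Q_s = Q / 3600 = 266.7 / 3600 = 0.0740833 kg/s
t_res = M / Q_s = 10.84 / 0.0740833 = 146.322 s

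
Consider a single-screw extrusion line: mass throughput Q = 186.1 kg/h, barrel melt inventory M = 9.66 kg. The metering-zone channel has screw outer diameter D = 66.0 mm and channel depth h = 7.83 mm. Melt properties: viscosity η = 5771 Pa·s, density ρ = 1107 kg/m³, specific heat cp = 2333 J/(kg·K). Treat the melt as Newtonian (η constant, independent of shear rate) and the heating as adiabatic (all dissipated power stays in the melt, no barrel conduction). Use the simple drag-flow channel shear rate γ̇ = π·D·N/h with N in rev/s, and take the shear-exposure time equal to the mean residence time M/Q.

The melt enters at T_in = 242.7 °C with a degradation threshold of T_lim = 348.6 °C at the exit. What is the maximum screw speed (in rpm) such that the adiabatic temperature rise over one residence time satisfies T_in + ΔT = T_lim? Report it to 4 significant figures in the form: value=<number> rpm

value=36.08 rpm

Throughput in SI: Q_s = 186.1 kg/h ÷ 3600 s/h = 0.0516944 kg/s
t_res = M / Q_s = 9.66 / 0.0516944 = 186.867 s
Geometry in SI: D = 66.0 mm → 0.066 m, h = 7.83 mm → 0.00783 m
Allowable rise: ΔT_a = T_lim − T_in = 348.6 − 242.7 = 105.9 K
Invert ΔT = ηγ̇²t_res/(ρcp) for γ̇: γ̇_max² = ΔT_a ρ cp / (η t_res) = 105.9·1107·2333 / (5771·186.867) = 253.614 s⁻²
γ̇_max = sqrt(253.614) = 15.9253 s⁻¹
Solve γ̇ = πDN/h for N: N_max = γ̇_max·h/(π·D) = 15.9253 × 0.00783 / (π × 0.066) = 0.601388 rev/s = 36.0833 rpm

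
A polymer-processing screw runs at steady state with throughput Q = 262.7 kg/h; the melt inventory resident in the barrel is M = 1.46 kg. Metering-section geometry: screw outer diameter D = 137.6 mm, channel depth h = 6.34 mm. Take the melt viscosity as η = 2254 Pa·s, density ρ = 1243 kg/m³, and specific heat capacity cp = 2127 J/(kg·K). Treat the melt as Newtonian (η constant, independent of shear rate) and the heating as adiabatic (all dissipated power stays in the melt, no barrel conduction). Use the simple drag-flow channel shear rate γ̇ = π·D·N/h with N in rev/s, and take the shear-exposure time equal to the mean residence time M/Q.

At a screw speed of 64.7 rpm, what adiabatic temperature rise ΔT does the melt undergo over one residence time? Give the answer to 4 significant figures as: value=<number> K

value=92.21 K

Throughput in SI: Q_s = 262.7 kg/h ÷ 3600 s/h = 0.0729722 kg/s
t_res = M / Q_s = 1.46 / 0.0729722 = 20.0076 s
Convert to SI: D = 0.1376 m, h = 0.00634 m, N = 64.7/60 = 1.07833 rev/s
γ̇ = π D N / h = (π)(0.1376)(1.07833) / 0.00634 = 73.5245 s⁻¹
Adiabatic rise: ΔT = η γ̇² t_res / (ρ cp) = 2254·(73.5245)²·20.0076 / (1243·2127) = 92.2093 K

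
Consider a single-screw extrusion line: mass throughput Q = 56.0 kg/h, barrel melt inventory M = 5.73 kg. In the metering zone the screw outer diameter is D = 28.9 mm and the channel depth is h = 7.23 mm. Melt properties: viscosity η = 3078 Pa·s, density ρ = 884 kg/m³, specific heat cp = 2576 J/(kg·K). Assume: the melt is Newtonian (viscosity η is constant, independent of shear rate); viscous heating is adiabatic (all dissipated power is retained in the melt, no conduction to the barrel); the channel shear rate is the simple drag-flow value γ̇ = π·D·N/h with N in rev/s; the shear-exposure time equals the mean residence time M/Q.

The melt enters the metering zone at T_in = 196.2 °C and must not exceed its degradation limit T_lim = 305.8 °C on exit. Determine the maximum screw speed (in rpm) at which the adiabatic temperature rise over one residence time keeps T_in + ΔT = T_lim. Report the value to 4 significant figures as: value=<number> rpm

value=70.89 rpm

Convert throughput: Q = 56.0 kg/h = 56.0/3600 = 0.0155556 kg/s
t_res = M / Q_s = 5.73 ÷ 0.0155556 = 368.357 s
Convert to metres: D = 0.0289 m, h = 0.00723 m
ΔT_a = T_lim − T_in = 305.8 °C − 196.2 °C = 109.6 K
γ̇_max² = ΔT_a·ρ·cp/(η·t_res) = 109.6·884·2576/(3078·368.357) = 220.126 s⁻²
γ̇_max = sqrt(220.126) = 14.8366 s⁻¹
N_max = γ̇_max h / (πD) = 14.8366·0.00723/(π·0.0289) = 1.18148 rev/s → ×60 = 70.8887 rpm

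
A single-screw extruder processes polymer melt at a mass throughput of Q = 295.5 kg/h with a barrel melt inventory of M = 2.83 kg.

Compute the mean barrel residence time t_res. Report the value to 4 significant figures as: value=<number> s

value=34.48 s

Convert throughput: Q = 295.5 kg/h = 295.5/3600 = 0.0820833 kg/s
t_res = M / Q_s = 2.83 ÷ 0.0820833 = 34.4772 s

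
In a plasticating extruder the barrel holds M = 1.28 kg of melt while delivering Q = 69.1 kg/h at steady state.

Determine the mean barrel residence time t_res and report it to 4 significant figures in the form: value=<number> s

Q_s = Q / 3600 = 69.1 / 3600 = 0.0191944 kg/s
t_res = M / Q_s = 1.28 / 0.0191944 = 66.686 s

value=66.69 s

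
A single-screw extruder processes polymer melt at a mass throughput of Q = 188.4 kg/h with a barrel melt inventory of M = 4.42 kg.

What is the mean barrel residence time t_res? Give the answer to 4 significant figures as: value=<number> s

value=84.46 s

Throughput in SI: Q_s = 188.4 kg/h ÷ 3600 s/h = 0.0523333 kg/s
Mean residence time: t_res = M/Q_s = 4.42 kg / 0.0523333 kg/s = 84.4586 s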